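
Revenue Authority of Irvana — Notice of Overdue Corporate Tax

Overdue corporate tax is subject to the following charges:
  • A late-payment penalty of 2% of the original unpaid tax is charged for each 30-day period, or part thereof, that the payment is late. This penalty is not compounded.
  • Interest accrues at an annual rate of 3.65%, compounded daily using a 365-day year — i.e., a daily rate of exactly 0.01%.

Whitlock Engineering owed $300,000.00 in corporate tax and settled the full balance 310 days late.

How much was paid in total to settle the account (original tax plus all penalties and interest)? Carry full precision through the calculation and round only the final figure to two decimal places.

Penalty periods: ⌈310/30⌉ = 11; penalty = 11 × 2% × $300,000.00 = $66,000.00
Interest: $300,000.00 × ((1 + 0.0001)^310 − 1) = $300,000.00 × 0.03148391… = $9,445.1716…
Total = $300,000.00 + $66,000.0000 + $9,445.1716… = $375,445.17

$375,445.17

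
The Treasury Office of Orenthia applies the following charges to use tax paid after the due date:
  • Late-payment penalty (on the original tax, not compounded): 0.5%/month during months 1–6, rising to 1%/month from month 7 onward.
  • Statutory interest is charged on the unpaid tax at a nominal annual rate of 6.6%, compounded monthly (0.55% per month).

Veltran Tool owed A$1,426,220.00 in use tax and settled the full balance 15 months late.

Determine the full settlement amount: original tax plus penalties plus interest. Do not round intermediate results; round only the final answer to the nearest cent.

Penalty, months 1–6: 6 × 0.5% × A$1,426,220.00 = A$42,786.60
Penalty, months 7–15: 9 × 1% × A$1,426,220.00 = A$128,359.80
Interest: A$1,426,220.00 × ((1 + 0.0055)^15 − 1) = A$1,426,220.00 × 0.0857532… = A$122,302.9502…
Total = A$1,426,220.00 + A$171,146.4000 + A$122,302.9502… = A$1,719,669.35

A$1,719,669.35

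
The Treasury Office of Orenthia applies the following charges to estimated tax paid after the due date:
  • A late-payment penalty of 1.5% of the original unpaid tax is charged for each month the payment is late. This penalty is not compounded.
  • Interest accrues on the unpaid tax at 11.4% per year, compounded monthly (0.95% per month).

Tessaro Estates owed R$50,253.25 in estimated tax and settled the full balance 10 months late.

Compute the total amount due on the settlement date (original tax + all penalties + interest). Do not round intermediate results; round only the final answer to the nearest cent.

Late-payment penalty = 1.5% × R$50,253.25 × 10 mo = R$7,537.99…
Interest: R$50,253.25 × ((1 + 0.0095)^10 − 1) = R$50,253.25 × 0.0991659… = R$4,983.4070…
Total = R$50,253.25 + R$7,537.9875 + R$4,983.4070… = R$62,774.64

R$62,774.64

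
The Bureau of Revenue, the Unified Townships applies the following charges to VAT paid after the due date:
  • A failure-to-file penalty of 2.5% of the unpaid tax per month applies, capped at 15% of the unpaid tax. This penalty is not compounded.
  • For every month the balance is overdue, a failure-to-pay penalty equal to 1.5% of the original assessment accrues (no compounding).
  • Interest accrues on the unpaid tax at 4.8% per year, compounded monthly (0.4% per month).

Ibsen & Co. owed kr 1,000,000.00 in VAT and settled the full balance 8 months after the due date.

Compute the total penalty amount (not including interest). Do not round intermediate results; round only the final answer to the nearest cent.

Failure-to-file: 8 × 2.5% × kr 1,000,000.00 = kr 200,000.00, capped at 15% × kr 1,000,000.00 = kr 150,000.00
Failure-to-pay penalty = 1.5% × kr 1,000,000.00 × 8 mo = kr 120,000.00
Total penalty = kr 150,000.00 + kr 120,000.00 = kr 270,000.00

kr 270,000.00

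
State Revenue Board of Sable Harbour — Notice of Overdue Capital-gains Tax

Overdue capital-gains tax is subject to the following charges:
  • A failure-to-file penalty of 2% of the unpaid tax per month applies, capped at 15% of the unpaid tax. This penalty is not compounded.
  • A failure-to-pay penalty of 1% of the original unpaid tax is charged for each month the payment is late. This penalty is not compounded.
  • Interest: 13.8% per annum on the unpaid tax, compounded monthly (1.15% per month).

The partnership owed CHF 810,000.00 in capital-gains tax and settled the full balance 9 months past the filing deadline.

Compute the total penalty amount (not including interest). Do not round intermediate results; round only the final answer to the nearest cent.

Failure-to-file: 9 × 2% × CHF 810,000.00 = CHF 145,800.00, capped at 15% × CHF 810,000.00 = CHF 121,500.00
Failure-to-pay penalty = 1% × CHF 810,000.00 × 9 mo = CHF 72,900.00
Total penalty = CHF 121,500.00 + CHF 72,900.00 = CHF 194,400.00

CHF 194,400.00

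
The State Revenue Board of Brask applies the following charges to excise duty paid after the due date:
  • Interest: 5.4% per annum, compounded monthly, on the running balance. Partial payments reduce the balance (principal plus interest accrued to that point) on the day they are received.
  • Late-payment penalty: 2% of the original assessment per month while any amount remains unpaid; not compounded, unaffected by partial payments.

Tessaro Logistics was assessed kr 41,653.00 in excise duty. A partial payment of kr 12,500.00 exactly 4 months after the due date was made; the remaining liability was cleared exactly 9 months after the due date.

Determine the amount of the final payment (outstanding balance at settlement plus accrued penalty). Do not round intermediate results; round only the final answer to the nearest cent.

Monthly rate = 5.4% ÷ 12 = 0.45%
Balance at month 4: kr 41,653.0000 × (1 + 0.0045)^4 = kr 42,407.8300…
After kr 12,500.00 payment: kr 42,407.8300… − kr 12,500.00 = kr 29,907.8300…
Balance at month 9: kr 29,907.8300… × (1 + 0.0045)^5 = kr 30,586.8399…
Penalty: 9 × 2% × kr 41,653.00 = kr 7,497.54
Final settlement = outstanding balance + penalty = kr 30,586.8399… + kr 7,497.54 = kr 38,084.38

kr 38,084.38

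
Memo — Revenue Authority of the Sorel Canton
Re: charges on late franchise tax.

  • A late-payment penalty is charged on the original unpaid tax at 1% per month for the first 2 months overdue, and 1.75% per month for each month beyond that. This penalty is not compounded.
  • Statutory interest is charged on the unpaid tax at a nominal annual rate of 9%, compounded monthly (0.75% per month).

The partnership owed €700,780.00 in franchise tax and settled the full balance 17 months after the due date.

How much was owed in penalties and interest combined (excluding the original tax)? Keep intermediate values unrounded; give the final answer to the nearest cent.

Penalty, months 1–2: 2 × 1% × €700,780.00 = €14,015.60
Penalty, months 3–17: 15 × 1.75% × €700,780.00 = €183,954.75
Interest: €700,780.00 × ((1 + 0.0075)^17 − 1) = €700,780.00 × 0.1354446… = €94,916.8349…
Penalties + interest = €197,970.3500 + €94,916.8349… = €292,887.18

€292,887.18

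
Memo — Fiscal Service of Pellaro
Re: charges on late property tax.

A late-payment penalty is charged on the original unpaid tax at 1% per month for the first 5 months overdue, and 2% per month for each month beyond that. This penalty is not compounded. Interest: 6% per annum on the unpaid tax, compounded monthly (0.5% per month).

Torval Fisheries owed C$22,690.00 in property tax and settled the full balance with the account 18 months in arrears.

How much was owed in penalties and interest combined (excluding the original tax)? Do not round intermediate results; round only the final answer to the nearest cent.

C$9,165.15

Penalty, months 1–5: 5 × 1% × C$22,690.00 = C$1,134.50
Penalty, months 6–18: 13 × 2% × C$22,690.00 = C$5,899.40
Interest: C$22,690.00 × ((1 + 0.005)^18 − 1) = C$22,690.00 × 0.0939289… = C$2,131.2476…
Penalties + interest = C$7,033.9000 + C$2,131.2476… = C$9,165.15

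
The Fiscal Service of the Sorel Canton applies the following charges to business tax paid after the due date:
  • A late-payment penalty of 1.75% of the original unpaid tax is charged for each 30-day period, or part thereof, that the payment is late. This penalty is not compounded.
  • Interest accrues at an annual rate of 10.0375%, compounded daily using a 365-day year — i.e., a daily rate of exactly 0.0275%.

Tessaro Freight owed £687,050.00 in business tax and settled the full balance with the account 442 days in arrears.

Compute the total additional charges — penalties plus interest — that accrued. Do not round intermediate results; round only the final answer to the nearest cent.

Penalty periods: ⌈442/30⌉ = 15; penalty = 15 × 1.75% × £687,050.00 = £180,350.63…
Interest: £687,050.00 × ((1 + 0.000275)^442 − 1) = £687,050.00 × 0.12922696… = £88,785.3809…
Penalties + interest = £180,350.6250 + £88,785.3809… = £269,136.01

£269,136.01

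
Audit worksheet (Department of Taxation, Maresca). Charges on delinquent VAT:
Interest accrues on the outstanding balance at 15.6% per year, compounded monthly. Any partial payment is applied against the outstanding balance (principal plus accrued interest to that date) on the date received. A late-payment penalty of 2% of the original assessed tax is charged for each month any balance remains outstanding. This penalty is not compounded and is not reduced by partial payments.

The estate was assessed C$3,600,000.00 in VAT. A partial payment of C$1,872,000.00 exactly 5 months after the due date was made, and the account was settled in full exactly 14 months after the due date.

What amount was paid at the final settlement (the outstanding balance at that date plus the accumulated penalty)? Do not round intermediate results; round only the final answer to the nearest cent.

C$3,218,783.45

Monthly rate = 15.6% ÷ 12 = 1.3%
Balance at month 5: C$3,600,000.0000 × (1 + 0.013)^5 = C$3,840,163.6074…
After C$1,872,000.00 payment: C$3,840,163.6074… − C$1,872,000.00 = C$1,968,163.6074…
Balance at month 14: C$1,968,163.6074… × (1 + 0.013)^9 = C$2,210,783.4532…
Penalty: 14 × 2% × C$3,600,000.00 = C$1,008,000.00
Final settlement = outstanding balance + penalty = C$2,210,783.4532… + C$1,008,000.00 = C$3,218,783.45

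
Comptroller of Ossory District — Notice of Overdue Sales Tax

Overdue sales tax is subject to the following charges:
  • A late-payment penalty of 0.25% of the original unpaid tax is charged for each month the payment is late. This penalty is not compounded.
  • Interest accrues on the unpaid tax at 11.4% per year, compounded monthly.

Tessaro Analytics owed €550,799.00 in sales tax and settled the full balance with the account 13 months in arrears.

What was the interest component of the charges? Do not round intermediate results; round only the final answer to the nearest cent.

€72,039.35

Interest (11.4%/yr ÷ 12 = 0.95%/month): €550,799.00 × ((1 + 0.0095)^13 − 1) = €72,039.3503…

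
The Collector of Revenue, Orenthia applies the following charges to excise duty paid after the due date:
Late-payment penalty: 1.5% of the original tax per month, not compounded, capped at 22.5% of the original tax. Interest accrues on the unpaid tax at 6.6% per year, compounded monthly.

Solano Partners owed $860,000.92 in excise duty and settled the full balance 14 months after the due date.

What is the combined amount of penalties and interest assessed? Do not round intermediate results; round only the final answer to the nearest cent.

Penalty: 14 × 1.5% × $860,000.92 = $180,600.19… (below the 22.5% cap of $193,500.21…)
Interest (6.6%/yr ÷ 12 = 0.55%/month): $860,000.92 × ((1 + 0.0055)^14 − 1) = $68,640.3169…
Penalties + interest = $180,600.1932 + $68,640.3169… = $249,240.51

$249,240.51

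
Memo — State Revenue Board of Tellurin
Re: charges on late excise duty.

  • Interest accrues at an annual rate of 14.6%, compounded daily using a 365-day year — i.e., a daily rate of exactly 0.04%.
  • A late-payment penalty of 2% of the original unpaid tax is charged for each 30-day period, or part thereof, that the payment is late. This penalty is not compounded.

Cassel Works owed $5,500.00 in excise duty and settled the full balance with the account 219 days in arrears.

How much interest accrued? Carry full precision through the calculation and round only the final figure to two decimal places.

$503.43

Interest: $5,500.00 × ((1 + 0.0004)^219 − 1) = $5,500.00 × 0.09153230… = $503.4276…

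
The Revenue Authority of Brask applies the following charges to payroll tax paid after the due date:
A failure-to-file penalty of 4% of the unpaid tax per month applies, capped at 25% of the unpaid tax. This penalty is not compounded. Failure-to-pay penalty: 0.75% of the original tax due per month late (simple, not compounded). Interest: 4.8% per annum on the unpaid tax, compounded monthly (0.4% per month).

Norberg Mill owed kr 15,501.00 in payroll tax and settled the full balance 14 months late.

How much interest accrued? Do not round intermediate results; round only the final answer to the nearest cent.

kr 890.99

Interest: kr 15,501.00 × ((1 + 0.004)^14 − 1) = kr 15,501.00 × 0.0574796… = kr 890.9906…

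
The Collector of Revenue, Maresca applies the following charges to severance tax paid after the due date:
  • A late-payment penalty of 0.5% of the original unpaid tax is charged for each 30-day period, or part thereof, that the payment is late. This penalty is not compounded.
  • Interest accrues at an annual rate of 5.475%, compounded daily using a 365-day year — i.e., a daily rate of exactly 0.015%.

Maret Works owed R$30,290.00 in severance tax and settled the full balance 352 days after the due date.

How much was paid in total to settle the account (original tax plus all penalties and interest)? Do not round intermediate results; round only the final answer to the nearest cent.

R$33,749.56

Penalty periods: ⌈352/30⌉ = 12; penalty = 12 × 0.5% × R$30,290.00 = R$1,817.40
Interest: R$30,290.00 × ((1 + 0.00015)^352 − 1) = R$30,290.00 × 0.05421461… = R$1,642.1604…
Total = R$30,290.00 + R$1,817.4000 + R$1,642.1604… = R$33,749.56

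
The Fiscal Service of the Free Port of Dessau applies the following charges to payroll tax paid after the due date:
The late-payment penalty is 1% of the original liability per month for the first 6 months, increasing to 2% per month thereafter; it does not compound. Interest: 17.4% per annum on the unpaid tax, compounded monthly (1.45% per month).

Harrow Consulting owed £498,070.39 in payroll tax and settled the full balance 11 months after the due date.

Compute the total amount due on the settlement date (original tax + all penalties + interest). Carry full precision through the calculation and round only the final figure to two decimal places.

Penalty, months 1–6: 6 × 1% × £498,070.39 = £29,884.22…
Penalty, months 7–11: 5 × 2% × £498,070.39 = £49,807.04…
Interest: £498,070.39 × ((1 + 0.0145)^11 − 1) = £498,070.39 × 0.1715817… = £85,459.7449…
Total = £498,070.39 + £79,691.2624 + £85,459.7449… = £663,221.40

£663,221.40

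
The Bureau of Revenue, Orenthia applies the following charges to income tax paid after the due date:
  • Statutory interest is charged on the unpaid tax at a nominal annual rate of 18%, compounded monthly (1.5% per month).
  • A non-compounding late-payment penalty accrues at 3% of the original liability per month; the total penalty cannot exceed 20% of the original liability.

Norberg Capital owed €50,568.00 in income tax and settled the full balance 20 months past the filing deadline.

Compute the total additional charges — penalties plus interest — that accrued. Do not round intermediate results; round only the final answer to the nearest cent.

€27,653.36

Penalty (uncapped): 20 × 3% × €50,568.00 = €30,340.80; cap = 20% × €50,568.00 = €10,113.60 → penalty = €10,113.60
Interest: €50,568.00 × ((1 + 0.015)^20 − 1) = €50,568.00 × 0.3468550… = €17,539.7640…
Penalties + interest = €10,113.6000 + €17,539.7640… = €27,653.36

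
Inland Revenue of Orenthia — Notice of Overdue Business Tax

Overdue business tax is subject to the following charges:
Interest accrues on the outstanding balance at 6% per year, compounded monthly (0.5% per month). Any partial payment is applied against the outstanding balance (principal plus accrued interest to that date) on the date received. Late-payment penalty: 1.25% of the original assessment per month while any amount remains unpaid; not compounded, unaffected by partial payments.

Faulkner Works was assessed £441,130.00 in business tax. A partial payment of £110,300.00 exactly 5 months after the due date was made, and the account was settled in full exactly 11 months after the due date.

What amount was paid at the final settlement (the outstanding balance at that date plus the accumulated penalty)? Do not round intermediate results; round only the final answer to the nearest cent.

£413,012.63

Balance at month 5: £441,130.0000 × (1 + 0.005)^5 = £452,269.0853…
After £110,300.00 payment: £452,269.0853… − £110,300.00 = £341,969.0853…
Balance at month 11: £341,969.0853… × (1 + 0.005)^6 = £352,357.2544…
Penalty: 11 × 1.25% × £441,130.00 = £60,655.38…
Final settlement = outstanding balance + penalty = £352,357.2544… + £60,655.38… = £413,012.63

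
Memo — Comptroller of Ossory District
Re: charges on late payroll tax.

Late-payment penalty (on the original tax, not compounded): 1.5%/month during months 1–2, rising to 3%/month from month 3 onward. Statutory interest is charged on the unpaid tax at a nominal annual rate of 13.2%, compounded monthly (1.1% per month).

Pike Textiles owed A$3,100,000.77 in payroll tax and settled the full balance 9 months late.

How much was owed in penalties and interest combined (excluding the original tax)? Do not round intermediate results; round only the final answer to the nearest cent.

A$1,064,756.24

Penalty, months 1–2: 2 × 1.5% × A$3,100,000.77 = A$93,000.02…
Penalty, months 3–9: 7 × 3% × A$3,100,000.77 = A$651,000.16…
Interest: A$3,100,000.77 × ((1 + 0.011)^9 − 1) = A$3,100,000.77 × 0.1034697… = A$320,756.0542…
Penalties + interest = A$744,000.1848 + A$320,756.0542… = A$1,064,756.24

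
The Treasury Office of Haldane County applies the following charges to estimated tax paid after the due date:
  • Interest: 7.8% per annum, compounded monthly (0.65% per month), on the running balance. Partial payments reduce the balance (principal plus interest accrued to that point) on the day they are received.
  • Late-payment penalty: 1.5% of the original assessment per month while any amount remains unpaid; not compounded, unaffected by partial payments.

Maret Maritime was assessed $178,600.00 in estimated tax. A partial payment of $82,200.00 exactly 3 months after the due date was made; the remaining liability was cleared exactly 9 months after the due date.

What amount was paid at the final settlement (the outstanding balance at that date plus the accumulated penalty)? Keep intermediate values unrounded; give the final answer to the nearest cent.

$127,976.56

Balance at month 3: $178,600.0000 × (1 + 0.0065)^3 = $182,105.3866…
After $82,200.00 payment: $182,105.3866… − $82,200.00 = $99,905.3866…
Balance at month 9: $99,905.3866… × (1 + 0.0065)^6 = $103,865.5631…
Penalty: 9 × 1.5% × $178,600.00 = $24,111.00
Final settlement = outstanding balance + penalty = $103,865.5631… + $24,111.00 = $127,976.56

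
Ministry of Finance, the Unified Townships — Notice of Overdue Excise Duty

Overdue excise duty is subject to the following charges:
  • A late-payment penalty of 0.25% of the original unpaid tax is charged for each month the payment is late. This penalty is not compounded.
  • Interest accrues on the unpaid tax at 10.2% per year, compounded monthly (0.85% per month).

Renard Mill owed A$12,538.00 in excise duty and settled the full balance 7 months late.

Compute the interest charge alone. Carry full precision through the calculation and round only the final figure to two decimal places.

A$765.31

Interest: A$12,538.00 × ((1 + 0.0085)^7 − 1) = A$12,538.00 × 0.0610389… = A$765.3061…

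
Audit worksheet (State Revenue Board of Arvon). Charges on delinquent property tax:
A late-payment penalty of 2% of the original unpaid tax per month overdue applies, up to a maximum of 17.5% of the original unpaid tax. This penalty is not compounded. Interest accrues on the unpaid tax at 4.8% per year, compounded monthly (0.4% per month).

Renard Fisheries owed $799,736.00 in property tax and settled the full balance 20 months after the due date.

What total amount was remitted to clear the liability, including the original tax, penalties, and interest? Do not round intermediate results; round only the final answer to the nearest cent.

Penalty (uncapped): 20 × 2% × $799,736.00 = $319,894.40; cap = 17.5% × $799,736.00 = $139,953.80 → penalty = $139,953.80
Interest: $799,736.00 × ((1 + 0.004)^20 − 1) = $799,736.00 × 0.0831142… = $66,469.4309…
Total = $799,736.00 + $139,953.8000 + $66,469.4309… = $1,006,159.23

$1,006,159.23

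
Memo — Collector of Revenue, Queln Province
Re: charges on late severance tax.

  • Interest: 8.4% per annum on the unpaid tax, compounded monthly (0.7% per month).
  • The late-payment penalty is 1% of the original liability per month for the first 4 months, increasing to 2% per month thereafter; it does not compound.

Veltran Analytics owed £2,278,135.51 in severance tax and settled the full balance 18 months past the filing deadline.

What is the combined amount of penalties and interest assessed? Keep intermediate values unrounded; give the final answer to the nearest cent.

Penalty, months 1–4: 4 × 1% × £2,278,135.51 = £91,125.42…
Penalty, months 5–18: 14 × 2% × £2,278,135.51 = £637,877.94…
Interest: £2,278,135.51 × ((1 + 0.007)^18 − 1) = £2,278,135.51 × 0.1337844… = £304,778.9497…
Penalties + interest = £729,003.3632 + £304,778.9497… = £1,033,782.31

£1,033,782.31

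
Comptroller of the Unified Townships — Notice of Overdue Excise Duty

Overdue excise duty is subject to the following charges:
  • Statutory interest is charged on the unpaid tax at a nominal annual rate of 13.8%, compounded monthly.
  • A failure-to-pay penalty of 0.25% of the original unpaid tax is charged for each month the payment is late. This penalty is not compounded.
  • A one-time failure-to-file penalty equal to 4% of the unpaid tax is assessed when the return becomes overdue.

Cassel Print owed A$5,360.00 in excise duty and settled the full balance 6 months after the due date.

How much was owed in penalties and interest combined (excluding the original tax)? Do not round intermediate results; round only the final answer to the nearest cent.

Failure-to-file penalty: 4% × A$5,360.00 = A$214.40
Failure-to-pay penalty: 6 × 0.25% × A$5,360.00 = A$80.40
Interest (13.8%/yr ÷ 12 = 1.15%/month): A$5,360.00 × ((1 + 0.0115)^6 − 1) = A$380.6374…
Penalties + interest = A$294.8000 + A$380.6374… = A$675.44

A$675.44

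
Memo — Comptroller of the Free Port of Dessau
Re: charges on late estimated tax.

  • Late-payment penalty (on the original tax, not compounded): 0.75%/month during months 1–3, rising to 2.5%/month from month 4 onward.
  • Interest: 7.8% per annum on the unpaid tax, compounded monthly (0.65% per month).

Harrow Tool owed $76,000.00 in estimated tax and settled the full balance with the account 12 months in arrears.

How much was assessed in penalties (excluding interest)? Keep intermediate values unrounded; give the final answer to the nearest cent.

$18,810.00

Penalty, months 1–3: 3 × 0.75% × $76,000.00 = $1,710.00
Penalty, months 4–12: 9 × 2.5% × $76,000.00 = $17,100.00
Total penalty = $1,710.00 + $17,100.00 = $18,810.00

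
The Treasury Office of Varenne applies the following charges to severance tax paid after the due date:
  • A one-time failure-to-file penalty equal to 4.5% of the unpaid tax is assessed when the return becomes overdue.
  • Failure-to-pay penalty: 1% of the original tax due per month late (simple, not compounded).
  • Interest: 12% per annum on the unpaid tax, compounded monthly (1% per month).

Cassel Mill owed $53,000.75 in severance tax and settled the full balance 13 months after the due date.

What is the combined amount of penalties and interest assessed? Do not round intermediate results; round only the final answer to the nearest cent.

Failure-to-file penalty: 4.5% × $53,000.75 = $2,385.03…
Failure-to-pay penalty = 1% × $53,000.75 × 13 mo = $6,890.10…
Interest: $53,000.75 × ((1 + 0.01)^13 − 1) = $53,000.75 × 0.1380933… = $7,319.0474…
Penalties + interest = $9,275.1313… + $7,319.0474… = $16,594.18

$16,594.18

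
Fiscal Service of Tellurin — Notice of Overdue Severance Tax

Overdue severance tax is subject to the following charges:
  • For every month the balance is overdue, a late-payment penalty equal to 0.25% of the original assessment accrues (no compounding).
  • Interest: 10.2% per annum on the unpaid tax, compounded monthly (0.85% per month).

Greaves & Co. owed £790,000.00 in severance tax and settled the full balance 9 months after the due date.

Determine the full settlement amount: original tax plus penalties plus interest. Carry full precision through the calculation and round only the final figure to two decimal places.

£870,306.07

Late-payment penalty: 9 × 0.25% × £790,000.00 = £17,775.00
Interest: £790,000.00 × ((1 + 0.0085)^9 − 1) = £790,000.00 × 0.0791532… = £62,531.0674…
Total = £790,000.00 + £17,775.0000 + £62,531.0674… = £870,306.07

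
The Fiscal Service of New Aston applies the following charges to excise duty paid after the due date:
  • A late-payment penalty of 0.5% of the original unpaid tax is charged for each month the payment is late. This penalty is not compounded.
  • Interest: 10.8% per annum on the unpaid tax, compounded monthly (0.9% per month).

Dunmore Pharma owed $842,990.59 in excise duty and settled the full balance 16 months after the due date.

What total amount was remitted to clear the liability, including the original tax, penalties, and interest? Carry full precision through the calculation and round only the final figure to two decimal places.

Late-payment penalty = 0.5% × $842,990.59 × 16 mo = $67,439.25…
Interest: $842,990.59 × ((1 + 0.009)^16 − 1) = $842,990.59 × 0.1541404… = $129,938.9432…
Total = $842,990.59 + $67,439.2472 + $129,938.9432… = $1,040,368.78

$1,040,368.78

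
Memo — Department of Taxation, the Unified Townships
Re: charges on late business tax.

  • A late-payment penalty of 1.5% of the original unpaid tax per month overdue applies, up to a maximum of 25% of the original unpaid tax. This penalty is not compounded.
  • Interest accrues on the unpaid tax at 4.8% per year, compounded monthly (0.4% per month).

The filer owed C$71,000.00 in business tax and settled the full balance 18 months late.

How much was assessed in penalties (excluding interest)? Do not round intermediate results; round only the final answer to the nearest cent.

C$17,750.00

Penalty (uncapped): 18 × 1.5% × C$71,000.00 = C$19,170.00; cap = 25% × C$71,000.00 = C$17,750.00 → penalty = C$17,750.00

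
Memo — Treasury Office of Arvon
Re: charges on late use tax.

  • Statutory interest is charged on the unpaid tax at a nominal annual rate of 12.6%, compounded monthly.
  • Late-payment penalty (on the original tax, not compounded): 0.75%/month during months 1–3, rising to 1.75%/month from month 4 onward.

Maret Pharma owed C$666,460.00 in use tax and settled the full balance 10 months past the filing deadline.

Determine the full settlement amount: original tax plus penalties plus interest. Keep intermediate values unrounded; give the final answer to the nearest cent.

Penalty, months 1–3: 3 × 0.75% × C$666,460.00 = C$14,995.35
Penalty, months 4–10: 7 × 1.75% × C$666,460.00 = C$81,641.35
Interest (12.6%/yr ÷ 12 = 1.05%/month): C$666,460.00 × ((1 + 0.0105)^10 − 1) = C$73,379.0788…
Total = C$666,460.00 + C$96,636.7000 + C$73,379.0788… = C$836,475.78

C$836,475.78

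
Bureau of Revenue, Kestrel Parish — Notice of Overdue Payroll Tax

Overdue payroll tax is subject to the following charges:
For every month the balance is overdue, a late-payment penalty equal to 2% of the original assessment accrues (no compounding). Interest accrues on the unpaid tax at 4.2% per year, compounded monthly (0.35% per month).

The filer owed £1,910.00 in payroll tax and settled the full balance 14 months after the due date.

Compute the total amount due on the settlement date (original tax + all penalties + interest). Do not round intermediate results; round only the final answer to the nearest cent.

Late-payment penalty = 2% × £1,910.00 × 14 mo = £534.80
Interest: £1,910.00 × ((1 + 0.0035)^14 − 1) = £1,910.00 × 0.0501305… = £95.7493…
Total = £1,910.00 + £534.8000 + £95.7493… = £2,540.55

£2,540.55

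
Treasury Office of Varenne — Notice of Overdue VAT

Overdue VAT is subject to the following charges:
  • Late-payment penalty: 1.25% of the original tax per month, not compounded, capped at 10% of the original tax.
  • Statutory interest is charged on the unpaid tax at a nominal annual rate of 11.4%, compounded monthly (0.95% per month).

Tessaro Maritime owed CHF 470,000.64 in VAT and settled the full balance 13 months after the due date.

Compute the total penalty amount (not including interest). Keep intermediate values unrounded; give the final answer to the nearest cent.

Penalty (uncapped): 13 × 1.25% × CHF 470,000.64 = CHF 76,375.10…; cap = 10% × CHF 470,000.64 = CHF 47,000.06… → penalty = CHF 47,000.06…

CHF 47,000.06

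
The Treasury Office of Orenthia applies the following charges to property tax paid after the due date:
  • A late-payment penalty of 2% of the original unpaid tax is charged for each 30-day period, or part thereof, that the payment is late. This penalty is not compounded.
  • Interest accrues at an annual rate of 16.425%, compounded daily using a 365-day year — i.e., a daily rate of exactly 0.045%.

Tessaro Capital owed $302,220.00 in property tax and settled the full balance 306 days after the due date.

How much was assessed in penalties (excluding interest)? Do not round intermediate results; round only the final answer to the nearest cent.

Penalty periods: ⌈306/30⌉ = 11; penalty = 11 × 2% × $302,220.00 = $66,488.40

$66,488.40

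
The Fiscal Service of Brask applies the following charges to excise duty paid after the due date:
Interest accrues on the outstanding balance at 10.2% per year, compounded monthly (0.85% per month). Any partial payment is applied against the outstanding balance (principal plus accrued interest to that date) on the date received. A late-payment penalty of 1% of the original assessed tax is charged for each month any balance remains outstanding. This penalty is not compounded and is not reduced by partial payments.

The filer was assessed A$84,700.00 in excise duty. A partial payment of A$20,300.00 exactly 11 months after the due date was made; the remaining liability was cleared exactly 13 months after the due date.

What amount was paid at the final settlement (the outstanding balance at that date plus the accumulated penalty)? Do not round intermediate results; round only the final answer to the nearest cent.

A$84,916.31

Balance at month 11: A$84,700.0000 × (1 + 0.0085)^11 = A$92,964.7570…
After A$20,300.00 payment: A$92,964.7570… − A$20,300.00 = A$72,664.7570…
Balance at month 13: A$72,664.7570… × (1 + 0.0085)^2 = A$73,905.3079…
Penalty: 13 × 1% × A$84,700.00 = A$11,011.00
Final settlement = outstanding balance + penalty = A$73,905.3079… + A$11,011.00 = A$84,916.31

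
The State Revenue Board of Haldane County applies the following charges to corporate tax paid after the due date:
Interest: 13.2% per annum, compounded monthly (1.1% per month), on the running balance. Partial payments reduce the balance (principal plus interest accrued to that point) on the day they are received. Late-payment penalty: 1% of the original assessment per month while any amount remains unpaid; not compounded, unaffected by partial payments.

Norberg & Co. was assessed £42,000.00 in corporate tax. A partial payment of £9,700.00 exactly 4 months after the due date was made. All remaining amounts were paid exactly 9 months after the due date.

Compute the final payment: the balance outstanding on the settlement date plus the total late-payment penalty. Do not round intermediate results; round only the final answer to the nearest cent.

Balance at month 4: £42,000.0000 × (1 + 0.011)^4 = £43,878.7162…
After £9,700.00 payment: £43,878.7162… − £9,700.00 = £34,178.7162…
Balance at month 9: £34,178.7162… × (1 + 0.011)^5 = £36,100.3593…
Penalty: 9 × 1% × £42,000.00 = £3,780.00
Final settlement = outstanding balance + penalty = £36,100.3593… + £3,780.00 = £39,880.36

£39,880.36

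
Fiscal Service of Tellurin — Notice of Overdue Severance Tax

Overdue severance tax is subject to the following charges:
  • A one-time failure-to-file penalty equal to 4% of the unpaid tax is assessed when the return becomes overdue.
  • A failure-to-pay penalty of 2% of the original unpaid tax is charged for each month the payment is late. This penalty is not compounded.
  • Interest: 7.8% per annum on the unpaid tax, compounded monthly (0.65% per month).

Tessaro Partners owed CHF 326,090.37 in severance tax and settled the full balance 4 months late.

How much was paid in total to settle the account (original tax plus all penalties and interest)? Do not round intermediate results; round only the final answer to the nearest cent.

CHF 373,782.59

Failure-to-file penalty: 4% × CHF 326,090.37 = CHF 13,043.61…
Failure-to-pay penalty: 4 × 2% × CHF 326,090.37 = CHF 26,087.23…
Interest: CHF 326,090.37 × ((1 + 0.0065)^4 − 1) = CHF 326,090.37 × 0.0262546… = CHF 8,561.3723…
Total = CHF 326,090.37 + CHF 39,130.8444 + CHF 8,561.3723… = CHF 373,782.59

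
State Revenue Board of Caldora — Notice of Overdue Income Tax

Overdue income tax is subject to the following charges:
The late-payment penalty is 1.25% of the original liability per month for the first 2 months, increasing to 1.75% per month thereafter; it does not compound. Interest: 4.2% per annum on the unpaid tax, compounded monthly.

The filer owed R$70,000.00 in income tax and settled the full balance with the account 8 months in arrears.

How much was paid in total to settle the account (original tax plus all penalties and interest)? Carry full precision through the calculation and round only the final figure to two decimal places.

R$81,084.18

Penalty, months 1–2: 2 × 1.25% × R$70,000.00 = R$1,750.00
Penalty, months 3–8: 6 × 1.75% × R$70,000.00 = R$7,350.00
Interest (4.2%/yr ÷ 12 = 0.35%/month): R$70,000.00 × ((1 + 0.0035)^8 − 1) = R$1,984.1788…
Total = R$70,000.00 + R$9,100.0000 + R$1,984.1788… = R$81,084.18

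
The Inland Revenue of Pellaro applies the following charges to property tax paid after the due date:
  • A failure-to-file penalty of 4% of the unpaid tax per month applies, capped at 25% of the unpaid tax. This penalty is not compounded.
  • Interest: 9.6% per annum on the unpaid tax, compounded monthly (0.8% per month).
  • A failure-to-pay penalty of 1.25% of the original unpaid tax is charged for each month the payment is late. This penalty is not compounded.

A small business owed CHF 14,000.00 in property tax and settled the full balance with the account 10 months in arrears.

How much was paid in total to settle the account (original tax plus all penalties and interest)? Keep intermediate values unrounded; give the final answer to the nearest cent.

Failure-to-file: 10 × 4% × CHF 14,000.00 = CHF 5,600.00, capped at 25% × CHF 14,000.00 = CHF 3,500.00
Failure-to-pay penalty: 10 × 1.25% × CHF 14,000.00 = CHF 1,750.00
Interest: CHF 14,000.00 × ((1 + 0.008)^10 − 1) = CHF 14,000.00 × 0.0829423… = CHF 1,161.1923…
Total = CHF 14,000.00 + CHF 5,250.0000 + CHF 1,161.1923… = CHF 20,411.19

CHF 20,411.19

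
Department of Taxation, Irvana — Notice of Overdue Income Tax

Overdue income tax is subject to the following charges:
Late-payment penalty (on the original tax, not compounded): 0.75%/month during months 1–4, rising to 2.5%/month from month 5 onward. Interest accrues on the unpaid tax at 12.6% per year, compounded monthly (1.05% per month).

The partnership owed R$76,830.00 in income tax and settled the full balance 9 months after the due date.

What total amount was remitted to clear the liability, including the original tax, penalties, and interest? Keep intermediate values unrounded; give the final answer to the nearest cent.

Penalty, months 1–4: 4 × 0.75% × R$76,830.00 = R$2,304.90
Penalty, months 5–9: 5 × 2.5% × R$76,830.00 = R$9,603.75
Interest: R$76,830.00 × ((1 + 0.0105)^9 − 1) = R$76,830.00 × 0.0985678… = R$7,572.9632…
Total = R$76,830.00 + R$11,908.6500 + R$7,572.9632… = R$96,311.61

R$96,311.61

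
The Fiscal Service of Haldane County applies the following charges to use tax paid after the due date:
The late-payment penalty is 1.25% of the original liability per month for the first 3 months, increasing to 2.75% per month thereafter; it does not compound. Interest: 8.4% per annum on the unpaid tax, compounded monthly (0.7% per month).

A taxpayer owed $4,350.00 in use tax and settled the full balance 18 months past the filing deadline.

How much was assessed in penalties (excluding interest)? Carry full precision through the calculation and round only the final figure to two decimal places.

$1,957.50

Penalty, months 1–3: 3 × 1.25% × $4,350.00 = $163.13…
Penalty, months 4–18: 15 × 2.75% × $4,350.00 = $1,794.38…
Total penalty = $163.13… + $1,794.38… = $1,957.50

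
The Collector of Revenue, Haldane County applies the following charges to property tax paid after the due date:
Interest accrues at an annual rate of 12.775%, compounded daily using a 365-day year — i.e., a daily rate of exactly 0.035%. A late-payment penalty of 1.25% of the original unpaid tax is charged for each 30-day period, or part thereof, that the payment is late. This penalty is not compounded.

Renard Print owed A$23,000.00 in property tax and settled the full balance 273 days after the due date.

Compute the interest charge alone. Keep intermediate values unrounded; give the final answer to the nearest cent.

Interest: A$23,000.00 × ((1 + 0.00035)^273 − 1) = A$23,000.00 × 0.10024544… = A$2,305.6451…

A$2,305.65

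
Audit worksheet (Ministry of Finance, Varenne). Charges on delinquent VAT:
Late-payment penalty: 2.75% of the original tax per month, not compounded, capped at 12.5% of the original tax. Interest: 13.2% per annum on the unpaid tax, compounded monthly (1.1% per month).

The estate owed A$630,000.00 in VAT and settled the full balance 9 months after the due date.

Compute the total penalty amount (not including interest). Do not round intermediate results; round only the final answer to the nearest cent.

A$78,750.00

Penalty (uncapped): 9 × 2.75% × A$630,000.00 = A$155,925.00; cap = 12.5% × A$630,000.00 = A$78,750.00 → penalty = A$78,750.00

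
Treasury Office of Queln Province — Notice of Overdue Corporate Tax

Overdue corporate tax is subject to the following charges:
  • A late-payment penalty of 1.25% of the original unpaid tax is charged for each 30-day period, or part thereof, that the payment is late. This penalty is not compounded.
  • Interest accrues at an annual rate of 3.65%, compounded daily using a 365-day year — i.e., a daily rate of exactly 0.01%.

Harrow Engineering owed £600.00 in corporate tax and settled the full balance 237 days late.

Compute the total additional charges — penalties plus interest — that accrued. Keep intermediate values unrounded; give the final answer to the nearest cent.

£74.39

Penalty periods: ⌈237/30⌉ = 8; penalty = 8 × 1.25% × £600.00 = £60.00
Interest: £600.00 × ((1 + 0.0001)^237 − 1) = £600.00 × 0.02398186… = £14.3891…
Penalties + interest = £60.0000 + £14.3891… = £74.39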